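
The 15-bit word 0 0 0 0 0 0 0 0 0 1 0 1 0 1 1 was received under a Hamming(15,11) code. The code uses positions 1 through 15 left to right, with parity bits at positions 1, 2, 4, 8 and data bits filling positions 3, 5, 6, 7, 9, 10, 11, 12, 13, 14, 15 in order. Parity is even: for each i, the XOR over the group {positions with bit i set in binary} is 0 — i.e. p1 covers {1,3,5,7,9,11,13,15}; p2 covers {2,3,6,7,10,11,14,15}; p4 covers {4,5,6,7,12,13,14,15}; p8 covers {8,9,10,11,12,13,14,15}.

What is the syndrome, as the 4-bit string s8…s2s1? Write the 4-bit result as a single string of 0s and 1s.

s1 (pos 1,3,5,7,9,11,13,15): 0⊕0⊕0⊕0⊕0⊕0⊕0⊕1 = 1
s2 (pos 2,3,6,7,10,11,14,15): 0⊕0⊕0⊕0⊕1⊕0⊕1⊕1 = 1
s4 (pos 4,5,6,7,12,13,14,15): 0⊕0⊕0⊕0⊕1⊕0⊕1⊕1 = 1
s8 (pos 8,9,10,11,12,13,14,15): 0⊕0⊕1⊕0⊕1⊕0⊕1⊕1 = 0
Syndrome s8…s1 = 0111 → error at position 7.

0111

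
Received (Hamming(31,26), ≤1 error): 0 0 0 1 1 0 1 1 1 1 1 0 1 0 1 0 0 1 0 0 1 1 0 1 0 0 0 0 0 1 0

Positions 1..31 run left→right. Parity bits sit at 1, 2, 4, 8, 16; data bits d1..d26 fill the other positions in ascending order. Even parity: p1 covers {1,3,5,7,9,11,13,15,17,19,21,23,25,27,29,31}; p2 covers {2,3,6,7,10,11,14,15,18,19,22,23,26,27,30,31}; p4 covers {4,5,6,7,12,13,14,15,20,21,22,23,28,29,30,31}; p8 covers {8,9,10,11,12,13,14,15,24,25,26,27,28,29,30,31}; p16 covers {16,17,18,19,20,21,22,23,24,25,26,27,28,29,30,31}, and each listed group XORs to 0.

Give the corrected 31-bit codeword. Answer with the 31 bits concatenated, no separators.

s1 (pos 1,3,5,7,9,11,13,15,17,19,21,23,25,27,29,31): 0⊕0⊕1⊕1⊕1⊕1⊕1⊕1⊕0⊕0⊕1⊕0⊕0⊕0⊕0⊕0 = 1
s2 (pos 2,3,6,7,10,11,14,15,18,19,22,23,26,27,30,31): 0⊕0⊕0⊕1⊕1⊕1⊕0⊕1⊕1⊕0⊕1⊕0⊕0⊕0⊕1⊕0 = 1
s4 (pos 4,5,6,7,12,13,14,15,20,21,22,23,28,29,30,31): 1⊕1⊕0⊕1⊕0⊕1⊕0⊕1⊕0⊕1⊕1⊕0⊕0⊕0⊕1⊕0 = 0
s8 (pos 8,9,10,11,12,13,14,15,24,25,26,27,28,29,30,31): 1⊕1⊕1⊕1⊕0⊕1⊕0⊕1⊕1⊕0⊕0⊕0⊕0⊕0⊕1⊕0 = 0
s16 (pos 16,17,18,19,20,21,22,23,24,25,26,27,28,29,30,31): 0⊕0⊕1⊕0⊕0⊕1⊕1⊕0⊕1⊕0⊕0⊕0⊕0⊕0⊕1⊕0 = 1
Syndrome s16…s1 = 10011 → error at position 19.
Flip position 19: 0001101111101010010011010000010 → 0001101111101010011011010000010

0001101111101010011011010000010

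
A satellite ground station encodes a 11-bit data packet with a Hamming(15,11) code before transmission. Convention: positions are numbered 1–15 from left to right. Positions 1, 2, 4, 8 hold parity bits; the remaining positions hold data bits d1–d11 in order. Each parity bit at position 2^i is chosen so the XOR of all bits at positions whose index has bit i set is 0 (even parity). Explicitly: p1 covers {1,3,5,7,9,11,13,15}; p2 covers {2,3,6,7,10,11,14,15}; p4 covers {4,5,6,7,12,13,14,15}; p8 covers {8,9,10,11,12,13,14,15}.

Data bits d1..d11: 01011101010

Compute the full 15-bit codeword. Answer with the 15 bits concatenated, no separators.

110010101101010

Place data at non-parity positions: p1 p2 0 p4 1 0 1 p8 1 1 0 1 0 1 0
p1 (pos 1,3,5,7,9,11,13,15): XOR of data positions = 0⊕1⊕1⊕1⊕0⊕0⊕0 = 1
p2 (pos 2,3,6,7,10,11,14,15): XOR of data positions = 0⊕0⊕1⊕1⊕0⊕1⊕0 = 1
p4 (pos 4,5,6,7,12,13,14,15): XOR of data positions = 1⊕0⊕1⊕1⊕0⊕1⊕0 = 0
p8 (pos 8,9,10,11,12,13,14,15): XOR of data positions = 1⊕1⊕0⊕1⊕0⊕1⊕0 = 0
Codeword: 110010101101010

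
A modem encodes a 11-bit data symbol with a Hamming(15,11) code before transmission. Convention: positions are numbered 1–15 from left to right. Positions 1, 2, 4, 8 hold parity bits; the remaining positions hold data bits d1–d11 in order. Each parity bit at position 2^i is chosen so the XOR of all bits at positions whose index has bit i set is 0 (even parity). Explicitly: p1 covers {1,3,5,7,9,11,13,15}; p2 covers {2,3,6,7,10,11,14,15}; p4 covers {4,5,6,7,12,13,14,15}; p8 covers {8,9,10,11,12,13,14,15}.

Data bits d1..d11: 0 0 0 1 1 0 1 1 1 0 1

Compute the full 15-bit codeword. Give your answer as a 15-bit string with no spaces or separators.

110000111011101

Place data at non-parity positions: p1 p2 0 p4 0 0 1 p8 1 0 1 1 1 0 1
p1 (pos 1,3,5,7,9,11,13,15): XOR of data positions = 0⊕0⊕1⊕1⊕1⊕1⊕1 = 1
p2 (pos 2,3,6,7,10,11,14,15): XOR of data positions = 0⊕0⊕1⊕0⊕1⊕0⊕1 = 1
p4 (pos 4,5,6,7,12,13,14,15): XOR of data positions = 0⊕0⊕1⊕1⊕1⊕0⊕1 = 0
p8 (pos 8,9,10,11,12,13,14,15): XOR of data positions = 1⊕0⊕1⊕1⊕1⊕0⊕1 = 1
Codeword: 110000111011101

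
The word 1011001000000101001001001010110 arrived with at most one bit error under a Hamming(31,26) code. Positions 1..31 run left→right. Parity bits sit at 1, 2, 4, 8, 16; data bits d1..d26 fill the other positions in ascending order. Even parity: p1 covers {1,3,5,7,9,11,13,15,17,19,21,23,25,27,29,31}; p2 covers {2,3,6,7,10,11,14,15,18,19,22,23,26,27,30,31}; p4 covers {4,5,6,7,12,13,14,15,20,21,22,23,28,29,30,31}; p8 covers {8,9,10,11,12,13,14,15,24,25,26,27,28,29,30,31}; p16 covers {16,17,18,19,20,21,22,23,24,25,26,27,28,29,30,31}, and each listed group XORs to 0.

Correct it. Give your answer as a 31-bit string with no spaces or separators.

1011001000000101001001001000110

s1 (pos 1,3,5,7,9,11,13,15,17,19,21,23,25,27,29,31): 1⊕1⊕0⊕1⊕0⊕0⊕0⊕0⊕0⊕1⊕0⊕0⊕1⊕1⊕1⊕0 = 1
s2 (pos 2,3,6,7,10,11,14,15,18,19,22,23,26,27,30,31): 0⊕1⊕0⊕1⊕0⊕0⊕1⊕0⊕0⊕1⊕1⊕0⊕0⊕1⊕1⊕0 = 1
s4 (pos 4,5,6,7,12,13,14,15,20,21,22,23,28,29,30,31): 1⊕0⊕0⊕1⊕0⊕0⊕1⊕0⊕0⊕0⊕1⊕0⊕0⊕1⊕1⊕0 = 0
s8 (pos 8,9,10,11,12,13,14,15,24,25,26,27,28,29,30,31): 0⊕0⊕0⊕0⊕0⊕0⊕1⊕0⊕0⊕1⊕0⊕1⊕0⊕1⊕1⊕0 = 1
s16 (pos 16,17,18,19,20,21,22,23,24,25,26,27,28,29,30,31): 1⊕0⊕0⊕1⊕0⊕0⊕1⊕0⊕0⊕1⊕0⊕1⊕0⊕1⊕1⊕0 = 1
Syndrome s16…s1 = 11011 → error at position 27.
Flip position 27: 1011001000000101001001001010110 → 1011001000000101001001001000110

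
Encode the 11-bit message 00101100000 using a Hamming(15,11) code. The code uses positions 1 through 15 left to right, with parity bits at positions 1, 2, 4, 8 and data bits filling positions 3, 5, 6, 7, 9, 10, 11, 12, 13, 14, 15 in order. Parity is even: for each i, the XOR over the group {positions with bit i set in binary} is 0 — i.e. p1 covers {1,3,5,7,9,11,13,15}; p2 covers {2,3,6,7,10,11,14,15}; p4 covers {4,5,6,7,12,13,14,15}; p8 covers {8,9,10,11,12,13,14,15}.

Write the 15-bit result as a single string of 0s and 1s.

100101001100000

Place data at non-parity positions: p1 p2 0 p4 0 1 0 p8 1 1 0 0 0 0 0
p1 (pos 1,3,5,7,9,11,13,15): XOR of data positions = 0⊕0⊕0⊕1⊕0⊕0⊕0 = 1
p2 (pos 2,3,6,7,10,11,14,15): XOR of data positions = 0⊕1⊕0⊕1⊕0⊕0⊕0 = 0
p4 (pos 4,5,6,7,12,13,14,15): XOR of data positions = 0⊕1⊕0⊕0⊕0⊕0⊕0 = 1
p8 (pos 8,9,10,11,12,13,14,15): XOR of data positions = 1⊕1⊕0⊕0⊕0⊕0⊕0 = 0
Codeword: 100101001100000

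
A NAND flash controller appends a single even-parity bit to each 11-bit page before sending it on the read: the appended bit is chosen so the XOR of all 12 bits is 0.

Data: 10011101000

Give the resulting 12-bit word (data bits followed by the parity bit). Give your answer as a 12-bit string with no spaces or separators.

XOR of the 11 data bits: 1⊕0⊕0⊕1⊕1⊕1⊕0⊕1⊕0⊕0⊕0 = 1
Parity bit = 1 (so all 12 bits XOR to 0).

100111010001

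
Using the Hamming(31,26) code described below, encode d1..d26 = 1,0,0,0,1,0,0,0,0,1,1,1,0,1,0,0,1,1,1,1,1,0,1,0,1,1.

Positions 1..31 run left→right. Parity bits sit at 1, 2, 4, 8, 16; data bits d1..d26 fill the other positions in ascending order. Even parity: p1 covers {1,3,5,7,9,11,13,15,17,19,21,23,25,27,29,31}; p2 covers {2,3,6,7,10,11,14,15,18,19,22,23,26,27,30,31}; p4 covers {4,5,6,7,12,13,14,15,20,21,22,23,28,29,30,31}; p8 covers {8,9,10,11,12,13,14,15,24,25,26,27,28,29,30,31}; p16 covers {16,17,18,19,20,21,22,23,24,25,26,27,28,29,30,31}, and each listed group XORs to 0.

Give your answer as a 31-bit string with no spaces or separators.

Place data at non-parity positions: p1 p2 1 p4 0 0 0 p8 1 0 0 0 0 1 1 p16 1 0 1 0 0 1 1 1 1 1 0 1 0 1 1
p1 (pos 1,3,5,7,9,11,13,15,17,19,21,23,25,27,29,31): XOR of data positions = 1⊕0⊕0⊕1⊕0⊕0⊕1⊕1⊕1⊕0⊕1⊕1⊕0⊕0⊕1 = 0
p2 (pos 2,3,6,7,10,11,14,15,18,19,22,23,26,27,30,31): XOR of data positions = 1⊕0⊕0⊕0⊕0⊕1⊕1⊕0⊕1⊕1⊕1⊕1⊕0⊕1⊕1 = 1
p4 (pos 4,5,6,7,12,13,14,15,20,21,22,23,28,29,30,31): XOR of data positions = 0⊕0⊕0⊕0⊕0⊕1⊕1⊕0⊕0⊕1⊕1⊕1⊕0⊕1⊕1 = 1
p8 (pos 8,9,10,11,12,13,14,15,24,25,26,27,28,29,30,31): XOR of data positions = 1⊕0⊕0⊕0⊕0⊕1⊕1⊕1⊕1⊕1⊕0⊕1⊕0⊕1⊕1 = 1
p16 (pos 16,17,18,19,20,21,22,23,24,25,26,27,28,29,30,31): XOR of data positions = 1⊕0⊕1⊕0⊕0⊕1⊕1⊕1⊕1⊕1⊕0⊕1⊕0⊕1⊕1 = 0
Codeword: 0111000110000110101001111101011

0111000110000110101001111101011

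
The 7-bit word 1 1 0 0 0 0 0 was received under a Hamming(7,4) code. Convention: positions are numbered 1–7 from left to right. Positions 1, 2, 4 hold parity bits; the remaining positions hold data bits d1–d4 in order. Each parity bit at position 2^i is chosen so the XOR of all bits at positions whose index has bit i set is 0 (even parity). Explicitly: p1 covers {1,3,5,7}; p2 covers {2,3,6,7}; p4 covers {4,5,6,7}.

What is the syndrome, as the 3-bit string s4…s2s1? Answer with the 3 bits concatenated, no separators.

011

s1 (pos 1,3,5,7): 1⊕0⊕0⊕0 = 1
s2 (pos 2,3,6,7): 1⊕0⊕0⊕0 = 1
s4 (pos 4,5,6,7): 0⊕0⊕0⊕0 = 0
Syndrome s4…s1 = 011 → error at position 3.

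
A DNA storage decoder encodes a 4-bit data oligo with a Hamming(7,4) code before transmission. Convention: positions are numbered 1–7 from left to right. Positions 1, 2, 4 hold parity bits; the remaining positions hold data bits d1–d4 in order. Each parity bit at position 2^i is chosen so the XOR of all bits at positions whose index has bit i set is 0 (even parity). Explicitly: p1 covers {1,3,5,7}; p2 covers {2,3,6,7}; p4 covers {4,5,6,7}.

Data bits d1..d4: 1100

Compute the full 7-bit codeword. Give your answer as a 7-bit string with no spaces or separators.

0111100

Place data at non-parity positions: p1 p2 1 p4 1 0 0
p1 (pos 1,3,5,7): XOR of data positions = 1⊕1⊕0 = 0
p2 (pos 2,3,6,7): XOR of data positions = 1⊕0⊕0 = 1
p4 (pos 4,5,6,7): XOR of data positions = 1⊕0⊕0 = 1
Codeword: 0111100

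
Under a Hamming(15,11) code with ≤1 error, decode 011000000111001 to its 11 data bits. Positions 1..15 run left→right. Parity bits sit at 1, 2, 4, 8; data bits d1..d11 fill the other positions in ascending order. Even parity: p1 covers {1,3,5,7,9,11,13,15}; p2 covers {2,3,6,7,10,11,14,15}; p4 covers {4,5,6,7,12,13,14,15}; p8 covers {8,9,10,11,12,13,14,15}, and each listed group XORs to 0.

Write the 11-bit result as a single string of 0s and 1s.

00000111001

s1 (pos 1,3,5,7,9,11,13,15): 0⊕1⊕0⊕0⊕0⊕1⊕0⊕1 = 1
s2 (pos 2,3,6,7,10,11,14,15): 1⊕1⊕0⊕0⊕1⊕1⊕0⊕1 = 1
s4 (pos 4,5,6,7,12,13,14,15): 0⊕0⊕0⊕0⊕1⊕0⊕0⊕1 = 0
s8 (pos 8,9,10,11,12,13,14,15): 0⊕0⊕1⊕1⊕1⊕0⊕0⊕1 = 0
Syndrome s8…s1 = 0011 → error at position 3.
Flip position 3: 011000000111001 → 010000000111001
Read data bits from positions 3,5,6,7,9,10,11,12,13,14,15: 00000111001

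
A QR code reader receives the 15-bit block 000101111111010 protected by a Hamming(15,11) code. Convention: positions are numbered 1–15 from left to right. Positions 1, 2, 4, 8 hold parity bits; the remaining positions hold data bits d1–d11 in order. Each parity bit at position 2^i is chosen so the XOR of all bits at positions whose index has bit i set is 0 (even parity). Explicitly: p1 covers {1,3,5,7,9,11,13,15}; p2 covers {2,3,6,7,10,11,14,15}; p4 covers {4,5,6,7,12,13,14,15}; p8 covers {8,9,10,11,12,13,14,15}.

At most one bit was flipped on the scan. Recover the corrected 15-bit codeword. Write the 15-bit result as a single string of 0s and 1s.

s1 (pos 1,3,5,7,9,11,13,15): 0⊕0⊕0⊕1⊕1⊕1⊕0⊕0 = 1
s2 (pos 2,3,6,7,10,11,14,15): 0⊕0⊕1⊕1⊕1⊕1⊕1⊕0 = 1
s4 (pos 4,5,6,7,12,13,14,15): 1⊕0⊕1⊕1⊕1⊕0⊕1⊕0 = 1
s8 (pos 8,9,10,11,12,13,14,15): 1⊕1⊕1⊕1⊕1⊕0⊕1⊕0 = 0
Syndrome s8…s1 = 0111 → error at position 7.
Flip position 7: 000101111111010 → 000101011111010

000101011111010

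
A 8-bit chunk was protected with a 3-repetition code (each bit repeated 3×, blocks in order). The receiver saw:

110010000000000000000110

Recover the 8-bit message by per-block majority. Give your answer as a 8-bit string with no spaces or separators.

10000001

Block 1 (110): 2 ones → 1
Block 2 (010): 1 one → 0
Block 3 (000): 0 ones → 0
Block 4 (000): 0 ones → 0
Block 5 (000): 0 ones → 0
Block 6 (000): 0 ones → 0
Block 7 (000): 0 ones → 0
Block 8 (110): 2 ones → 1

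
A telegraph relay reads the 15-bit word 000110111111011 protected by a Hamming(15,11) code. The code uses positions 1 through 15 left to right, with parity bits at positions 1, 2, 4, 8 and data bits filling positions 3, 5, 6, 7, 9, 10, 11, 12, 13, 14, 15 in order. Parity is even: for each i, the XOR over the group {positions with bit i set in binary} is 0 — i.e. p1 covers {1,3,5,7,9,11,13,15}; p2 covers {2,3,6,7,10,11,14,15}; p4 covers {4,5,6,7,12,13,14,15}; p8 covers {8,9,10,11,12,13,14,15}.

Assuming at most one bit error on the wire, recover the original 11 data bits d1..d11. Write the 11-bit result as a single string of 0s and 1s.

s1 (pos 1,3,5,7,9,11,13,15): 0⊕0⊕1⊕1⊕1⊕1⊕0⊕1 = 1
s2 (pos 2,3,6,7,10,11,14,15): 0⊕0⊕0⊕1⊕1⊕1⊕1⊕1 = 1
s4 (pos 4,5,6,7,12,13,14,15): 1⊕1⊕0⊕1⊕1⊕0⊕1⊕1 = 0
s8 (pos 8,9,10,11,12,13,14,15): 1⊕1⊕1⊕1⊕1⊕0⊕1⊕1 = 1
Syndrome s8…s1 = 1011 → error at position 11.
Flip position 11: 000110111111011 → 000110111101011
Read data bits from positions 3,5,6,7,9,10,11,12,13,14,15: 01011101011

01011101011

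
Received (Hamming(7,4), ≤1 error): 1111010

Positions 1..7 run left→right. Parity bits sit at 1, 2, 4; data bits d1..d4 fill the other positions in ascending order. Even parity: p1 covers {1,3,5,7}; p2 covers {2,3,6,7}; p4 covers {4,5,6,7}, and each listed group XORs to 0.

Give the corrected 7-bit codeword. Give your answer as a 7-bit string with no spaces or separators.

s1 (pos 1,3,5,7): 1⊕1⊕0⊕0 = 0
s2 (pos 2,3,6,7): 1⊕1⊕1⊕0 = 1
s4 (pos 4,5,6,7): 1⊕0⊕1⊕0 = 0
Syndrome s4…s1 = 010 → error at position 2.
Flip position 2: 1111010 → 1011010

1011010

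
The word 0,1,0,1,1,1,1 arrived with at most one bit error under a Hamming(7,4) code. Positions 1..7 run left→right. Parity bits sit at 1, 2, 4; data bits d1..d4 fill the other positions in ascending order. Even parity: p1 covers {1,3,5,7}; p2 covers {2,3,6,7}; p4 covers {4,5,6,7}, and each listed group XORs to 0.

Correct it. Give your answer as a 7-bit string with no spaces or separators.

s1 (pos 1,3,5,7): 0⊕0⊕1⊕1 = 0
s2 (pos 2,3,6,7): 1⊕0⊕1⊕1 = 1
s4 (pos 4,5,6,7): 1⊕1⊕1⊕1 = 0
Syndrome s4…s1 = 010 → error at position 2.
Flip position 2: 0101111 → 0001111

0001111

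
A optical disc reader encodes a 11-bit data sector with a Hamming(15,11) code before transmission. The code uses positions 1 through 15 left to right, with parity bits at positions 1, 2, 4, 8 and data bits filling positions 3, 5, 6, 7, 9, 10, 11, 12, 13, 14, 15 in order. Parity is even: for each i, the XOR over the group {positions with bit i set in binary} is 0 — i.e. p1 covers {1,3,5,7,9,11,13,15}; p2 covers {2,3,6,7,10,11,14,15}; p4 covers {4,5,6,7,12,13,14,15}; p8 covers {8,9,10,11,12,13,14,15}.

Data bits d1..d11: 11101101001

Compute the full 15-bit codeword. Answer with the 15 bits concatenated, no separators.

Place data at non-parity positions: p1 p2 1 p4 1 1 0 p8 1 1 0 1 0 0 1
p1 (pos 1,3,5,7,9,11,13,15): XOR of data positions = 1⊕1⊕0⊕1⊕0⊕0⊕1 = 0
p2 (pos 2,3,6,7,10,11,14,15): XOR of data positions = 1⊕1⊕0⊕1⊕0⊕0⊕1 = 0
p4 (pos 4,5,6,7,12,13,14,15): XOR of data positions = 1⊕1⊕0⊕1⊕0⊕0⊕1 = 0
p8 (pos 8,9,10,11,12,13,14,15): XOR of data positions = 1⊕1⊕0⊕1⊕0⊕0⊕1 = 0
Codeword: 001011001101001

001011001101001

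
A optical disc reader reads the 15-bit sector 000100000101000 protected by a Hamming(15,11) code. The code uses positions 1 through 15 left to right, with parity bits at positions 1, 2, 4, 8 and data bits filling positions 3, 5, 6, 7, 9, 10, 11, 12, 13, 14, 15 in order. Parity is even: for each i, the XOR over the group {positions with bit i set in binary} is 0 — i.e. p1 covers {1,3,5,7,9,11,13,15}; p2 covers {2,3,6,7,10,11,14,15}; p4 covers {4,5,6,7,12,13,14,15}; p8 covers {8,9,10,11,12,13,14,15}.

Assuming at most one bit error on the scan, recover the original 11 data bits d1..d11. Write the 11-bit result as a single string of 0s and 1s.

00000101000

s1 (pos 1,3,5,7,9,11,13,15): 0⊕0⊕0⊕0⊕0⊕0⊕0⊕0 = 0
s2 (pos 2,3,6,7,10,11,14,15): 0⊕0⊕0⊕0⊕1⊕0⊕0⊕0 = 1
s4 (pos 4,5,6,7,12,13,14,15): 1⊕0⊕0⊕0⊕1⊕0⊕0⊕0 = 0
s8 (pos 8,9,10,11,12,13,14,15): 0⊕0⊕1⊕0⊕1⊕0⊕0⊕0 = 0
Syndrome s8…s1 = 0010 → error at position 2.
Flip position 2: 000100000101000 → 010100000101000
Read data bits from positions 3,5,6,7,9,10,11,12,13,14,15: 00000101000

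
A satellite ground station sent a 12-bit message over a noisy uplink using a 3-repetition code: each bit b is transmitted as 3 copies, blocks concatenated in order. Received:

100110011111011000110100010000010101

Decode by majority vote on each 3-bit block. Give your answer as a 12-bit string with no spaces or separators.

011110100001

Block 1 (100): 1 one → 0
Block 2 (110): 2 ones → 1
Block 3 (011): 2 ones → 1
Block 4 (111): 3 ones → 1
Block 5 (011): 2 ones → 1
Block 6 (000): 0 ones → 0
Block 7 (110): 2 ones → 1
Block 8 (100): 1 one → 0
Block 9 (010): 1 one → 0
Block 10 (000): 0 ones → 0
Block 11 (010): 1 one → 0
Block 12 (101): 2 ones → 1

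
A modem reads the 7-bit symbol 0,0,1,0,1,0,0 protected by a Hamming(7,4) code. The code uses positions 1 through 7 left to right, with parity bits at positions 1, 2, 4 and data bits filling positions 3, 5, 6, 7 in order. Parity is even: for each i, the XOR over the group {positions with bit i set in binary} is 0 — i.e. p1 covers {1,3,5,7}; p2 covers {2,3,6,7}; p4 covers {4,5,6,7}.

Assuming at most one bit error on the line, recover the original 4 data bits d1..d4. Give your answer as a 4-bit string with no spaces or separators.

1110

s1 (pos 1,3,5,7): 0⊕1⊕1⊕0 = 0
s2 (pos 2,3,6,7): 0⊕1⊕0⊕0 = 1
s4 (pos 4,5,6,7): 0⊕1⊕0⊕0 = 1
Syndrome s4…s1 = 110 → error at position 6.
Flip position 6: 0010100 → 0010110
Read data bits from positions 3,5,6,7: 1110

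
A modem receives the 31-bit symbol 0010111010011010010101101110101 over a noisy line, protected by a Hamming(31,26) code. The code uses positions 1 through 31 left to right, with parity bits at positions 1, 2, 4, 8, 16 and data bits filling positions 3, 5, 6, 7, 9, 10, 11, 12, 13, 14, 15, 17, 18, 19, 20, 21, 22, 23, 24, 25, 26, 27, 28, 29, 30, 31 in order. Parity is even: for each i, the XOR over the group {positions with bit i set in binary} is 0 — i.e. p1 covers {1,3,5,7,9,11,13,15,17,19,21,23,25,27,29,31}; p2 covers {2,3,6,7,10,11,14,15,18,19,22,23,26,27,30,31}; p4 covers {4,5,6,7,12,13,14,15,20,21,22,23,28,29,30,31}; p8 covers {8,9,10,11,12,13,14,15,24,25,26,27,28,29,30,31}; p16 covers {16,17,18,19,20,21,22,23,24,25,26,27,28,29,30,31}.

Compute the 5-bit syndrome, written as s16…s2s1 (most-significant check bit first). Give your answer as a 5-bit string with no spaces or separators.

s1 (pos 1,3,5,7,9,11,13,15,17,19,21,23,25,27,29,31): 0⊕1⊕1⊕1⊕1⊕0⊕1⊕1⊕0⊕0⊕0⊕1⊕1⊕1⊕1⊕1 = 1
s2 (pos 2,3,6,7,10,11,14,15,18,19,22,23,26,27,30,31): 0⊕1⊕1⊕1⊕0⊕0⊕0⊕1⊕1⊕0⊕1⊕1⊕1⊕1⊕0⊕1 = 0
s4 (pos 4,5,6,7,12,13,14,15,20,21,22,23,28,29,30,31): 0⊕1⊕1⊕1⊕1⊕1⊕0⊕1⊕1⊕0⊕1⊕1⊕0⊕1⊕0⊕1 = 1
s8 (pos 8,9,10,11,12,13,14,15,24,25,26,27,28,29,30,31): 0⊕1⊕0⊕0⊕1⊕1⊕0⊕1⊕0⊕1⊕1⊕1⊕0⊕1⊕0⊕1 = 1
s16 (pos 16,17,18,19,20,21,22,23,24,25,26,27,28,29,30,31): 0⊕0⊕1⊕0⊕1⊕0⊕1⊕1⊕0⊕1⊕1⊕1⊕0⊕1⊕0⊕1 = 1
Syndrome s16…s1 = 11101 → error at position 29.

11101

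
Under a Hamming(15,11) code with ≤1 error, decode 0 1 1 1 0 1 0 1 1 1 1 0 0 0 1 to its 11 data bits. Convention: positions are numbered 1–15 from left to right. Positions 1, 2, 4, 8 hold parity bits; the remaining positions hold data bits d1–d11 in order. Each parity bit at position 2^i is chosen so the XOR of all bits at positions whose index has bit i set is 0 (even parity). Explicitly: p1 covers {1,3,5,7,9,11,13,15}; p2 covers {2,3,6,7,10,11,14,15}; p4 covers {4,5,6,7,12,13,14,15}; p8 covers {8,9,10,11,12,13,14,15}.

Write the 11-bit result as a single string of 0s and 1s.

s1 (pos 1,3,5,7,9,11,13,15): 0⊕1⊕0⊕0⊕1⊕1⊕0⊕1 = 0
s2 (pos 2,3,6,7,10,11,14,15): 1⊕1⊕1⊕0⊕1⊕1⊕0⊕1 = 0
s4 (pos 4,5,6,7,12,13,14,15): 1⊕0⊕1⊕0⊕0⊕0⊕0⊕1 = 1
s8 (pos 8,9,10,11,12,13,14,15): 1⊕1⊕1⊕1⊕0⊕0⊕0⊕1 = 1
Syndrome s8…s1 = 1100 → error at position 12.
Flip position 12: 011101011110001 → 011101011111001
Read data bits from positions 3,5,6,7,9,10,11,12,13,14,15: 10101111001

10101111001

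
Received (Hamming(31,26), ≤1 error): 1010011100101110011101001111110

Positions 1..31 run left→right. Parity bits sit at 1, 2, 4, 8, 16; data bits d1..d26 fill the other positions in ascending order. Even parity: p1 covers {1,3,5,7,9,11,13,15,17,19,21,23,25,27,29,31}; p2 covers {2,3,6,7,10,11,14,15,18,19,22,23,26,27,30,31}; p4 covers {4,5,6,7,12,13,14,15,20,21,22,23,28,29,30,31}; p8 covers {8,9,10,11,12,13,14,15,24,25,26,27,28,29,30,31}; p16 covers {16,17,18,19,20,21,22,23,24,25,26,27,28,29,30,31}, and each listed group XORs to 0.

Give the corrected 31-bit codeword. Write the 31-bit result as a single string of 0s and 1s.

1010011000101110011101001111110

s1 (pos 1,3,5,7,9,11,13,15,17,19,21,23,25,27,29,31): 1⊕1⊕0⊕1⊕0⊕1⊕1⊕1⊕0⊕1⊕0⊕0⊕1⊕1⊕1⊕0 = 0
s2 (pos 2,3,6,7,10,11,14,15,18,19,22,23,26,27,30,31): 0⊕1⊕1⊕1⊕0⊕1⊕1⊕1⊕1⊕1⊕1⊕0⊕1⊕1⊕1⊕0 = 0
s4 (pos 4,5,6,7,12,13,14,15,20,21,22,23,28,29,30,31): 0⊕0⊕1⊕1⊕0⊕1⊕1⊕1⊕1⊕0⊕1⊕0⊕1⊕1⊕1⊕0 = 0
s8 (pos 8,9,10,11,12,13,14,15,24,25,26,27,28,29,30,31): 1⊕0⊕0⊕1⊕0⊕1⊕1⊕1⊕0⊕1⊕1⊕1⊕1⊕1⊕1⊕0 = 1
s16 (pos 16,17,18,19,20,21,22,23,24,25,26,27,28,29,30,31): 0⊕0⊕1⊕1⊕1⊕0⊕1⊕0⊕0⊕1⊕1⊕1⊕1⊕1⊕1⊕0 = 0
Syndrome s16…s1 = 01000 → error at position 8.
Flip position 8: 1010011100101110011101001111110 → 1010011000101110011101001111110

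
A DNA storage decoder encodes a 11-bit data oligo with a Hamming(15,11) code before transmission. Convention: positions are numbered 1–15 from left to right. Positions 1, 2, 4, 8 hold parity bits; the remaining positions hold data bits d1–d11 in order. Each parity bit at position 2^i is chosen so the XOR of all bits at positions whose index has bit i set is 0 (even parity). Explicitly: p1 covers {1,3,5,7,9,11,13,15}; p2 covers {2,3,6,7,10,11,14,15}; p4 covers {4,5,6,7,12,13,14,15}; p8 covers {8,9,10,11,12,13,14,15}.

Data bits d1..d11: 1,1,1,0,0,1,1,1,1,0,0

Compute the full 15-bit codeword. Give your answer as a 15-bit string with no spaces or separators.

001011000111100

Place data at non-parity positions: p1 p2 1 p4 1 1 0 p8 0 1 1 1 1 0 0
p1 (pos 1,3,5,7,9,11,13,15): XOR of data positions = 1⊕1⊕0⊕0⊕1⊕1⊕0 = 0
p2 (pos 2,3,6,7,10,11,14,15): XOR of data positions = 1⊕1⊕0⊕1⊕1⊕0⊕0 = 0
p4 (pos 4,5,6,7,12,13,14,15): XOR of data positions = 1⊕1⊕0⊕1⊕1⊕0⊕0 = 0
p8 (pos 8,9,10,11,12,13,14,15): XOR of data positions = 0⊕1⊕1⊕1⊕1⊕0⊕0 = 0
Codeword: 001011000111100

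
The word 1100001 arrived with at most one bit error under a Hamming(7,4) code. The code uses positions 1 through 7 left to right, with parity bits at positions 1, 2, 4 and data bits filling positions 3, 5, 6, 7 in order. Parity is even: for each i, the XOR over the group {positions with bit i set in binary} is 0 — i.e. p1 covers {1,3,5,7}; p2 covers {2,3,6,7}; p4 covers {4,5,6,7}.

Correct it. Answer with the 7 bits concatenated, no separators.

s1 (pos 1,3,5,7): 1⊕0⊕0⊕1 = 0
s2 (pos 2,3,6,7): 1⊕0⊕0⊕1 = 0
s4 (pos 4,5,6,7): 0⊕0⊕0⊕1 = 1
Syndrome s4…s1 = 100 → error at position 4.
Flip position 4: 1100001 → 1101001

1101001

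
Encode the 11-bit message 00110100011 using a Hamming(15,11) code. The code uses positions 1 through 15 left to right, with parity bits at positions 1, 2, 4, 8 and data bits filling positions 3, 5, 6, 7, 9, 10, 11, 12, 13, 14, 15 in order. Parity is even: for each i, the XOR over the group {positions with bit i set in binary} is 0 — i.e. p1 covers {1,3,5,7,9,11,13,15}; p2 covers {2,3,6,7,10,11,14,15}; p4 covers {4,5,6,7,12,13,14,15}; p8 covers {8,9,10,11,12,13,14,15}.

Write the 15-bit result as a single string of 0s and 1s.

Place data at non-parity positions: p1 p2 0 p4 0 1 1 p8 0 1 0 0 0 1 1
p1 (pos 1,3,5,7,9,11,13,15): XOR of data positions = 0⊕0⊕1⊕0⊕0⊕0⊕1 = 0
p2 (pos 2,3,6,7,10,11,14,15): XOR of data positions = 0⊕1⊕1⊕1⊕0⊕1⊕1 = 1
p4 (pos 4,5,6,7,12,13,14,15): XOR of data positions = 0⊕1⊕1⊕0⊕0⊕1⊕1 = 0
p8 (pos 8,9,10,11,12,13,14,15): XOR of data positions = 0⊕1⊕0⊕0⊕0⊕1⊕1 = 1
Codeword: 010001110100011

010001110100011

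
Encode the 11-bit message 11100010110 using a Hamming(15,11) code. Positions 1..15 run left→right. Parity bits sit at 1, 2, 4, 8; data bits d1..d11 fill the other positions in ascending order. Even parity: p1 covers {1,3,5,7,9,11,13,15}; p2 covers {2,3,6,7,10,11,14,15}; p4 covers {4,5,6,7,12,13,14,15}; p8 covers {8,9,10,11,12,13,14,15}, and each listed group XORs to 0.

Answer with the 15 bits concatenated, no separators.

001011010010110

Place data at non-parity positions: p1 p2 1 p4 1 1 0 p8 0 0 1 0 1 1 0
p1 (pos 1,3,5,7,9,11,13,15): XOR of data positions = 1⊕1⊕0⊕0⊕1⊕1⊕0 = 0
p2 (pos 2,3,6,7,10,11,14,15): XOR of data positions = 1⊕1⊕0⊕0⊕1⊕1⊕0 = 0
p4 (pos 4,5,6,7,12,13,14,15): XOR of data positions = 1⊕1⊕0⊕0⊕1⊕1⊕0 = 0
p8 (pos 8,9,10,11,12,13,14,15): XOR of data positions = 0⊕0⊕1⊕0⊕1⊕1⊕0 = 1
Codeword: 001011010010110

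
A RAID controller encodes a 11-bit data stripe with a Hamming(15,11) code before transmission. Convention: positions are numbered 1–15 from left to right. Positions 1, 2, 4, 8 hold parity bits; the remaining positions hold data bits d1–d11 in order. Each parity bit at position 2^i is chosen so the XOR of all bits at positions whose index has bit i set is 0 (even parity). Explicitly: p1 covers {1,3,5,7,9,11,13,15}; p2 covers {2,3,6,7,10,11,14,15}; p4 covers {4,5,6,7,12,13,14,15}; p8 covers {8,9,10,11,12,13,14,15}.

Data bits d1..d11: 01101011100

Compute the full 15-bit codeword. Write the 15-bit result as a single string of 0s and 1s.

000011001011100

Place data at non-parity positions: p1 p2 0 p4 1 1 0 p8 1 0 1 1 1 0 0
p1 (pos 1,3,5,7,9,11,13,15): XOR of data positions = 0⊕1⊕0⊕1⊕1⊕1⊕0 = 0
p2 (pos 2,3,6,7,10,11,14,15): XOR of data positions = 0⊕1⊕0⊕0⊕1⊕0⊕0 = 0
p4 (pos 4,5,6,7,12,13,14,15): XOR of data positions = 1⊕1⊕0⊕1⊕1⊕0⊕0 = 0
p8 (pos 8,9,10,11,12,13,14,15): XOR of data positions = 1⊕0⊕1⊕1⊕1⊕0⊕0 = 0
Codeword: 000011001011100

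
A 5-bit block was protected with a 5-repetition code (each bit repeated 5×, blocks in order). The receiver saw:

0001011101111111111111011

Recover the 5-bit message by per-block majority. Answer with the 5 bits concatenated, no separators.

Block 1 (00010): 1 one → 0
Block 2 (11101): 4 ones → 1
Block 3 (11111): 5 ones → 1
Block 4 (11111): 5 ones → 1
Block 5 (11011): 4 ones → 1

01111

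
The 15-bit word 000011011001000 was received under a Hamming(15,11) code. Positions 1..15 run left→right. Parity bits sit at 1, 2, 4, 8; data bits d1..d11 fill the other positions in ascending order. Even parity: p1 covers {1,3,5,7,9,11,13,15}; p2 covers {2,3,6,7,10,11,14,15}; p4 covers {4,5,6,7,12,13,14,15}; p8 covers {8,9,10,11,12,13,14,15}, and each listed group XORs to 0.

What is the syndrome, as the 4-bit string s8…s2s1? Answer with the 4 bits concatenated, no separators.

1110

s1 (pos 1,3,5,7,9,11,13,15): 0⊕0⊕1⊕0⊕1⊕0⊕0⊕0 = 0
s2 (pos 2,3,6,7,10,11,14,15): 0⊕0⊕1⊕0⊕0⊕0⊕0⊕0 = 1
s4 (pos 4,5,6,7,12,13,14,15): 0⊕1⊕1⊕0⊕1⊕0⊕0⊕0 = 1
s8 (pos 8,9,10,11,12,13,14,15): 1⊕1⊕0⊕0⊕1⊕0⊕0⊕0 = 1
Syndrome s8…s1 = 1110 → error at position 14.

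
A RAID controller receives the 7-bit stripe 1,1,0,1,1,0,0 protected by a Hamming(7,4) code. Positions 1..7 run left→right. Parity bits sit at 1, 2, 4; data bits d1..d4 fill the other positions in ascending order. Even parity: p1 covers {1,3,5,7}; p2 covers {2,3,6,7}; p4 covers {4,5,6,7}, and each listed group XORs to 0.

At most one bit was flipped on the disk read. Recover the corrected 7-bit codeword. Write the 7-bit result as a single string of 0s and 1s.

1001100

s1 (pos 1,3,5,7): 1⊕0⊕1⊕0 = 0
s2 (pos 2,3,6,7): 1⊕0⊕0⊕0 = 1
s4 (pos 4,5,6,7): 1⊕1⊕0⊕0 = 0
Syndrome s4…s1 = 010 → error at position 2.
Flip position 2: 1101100 → 1001100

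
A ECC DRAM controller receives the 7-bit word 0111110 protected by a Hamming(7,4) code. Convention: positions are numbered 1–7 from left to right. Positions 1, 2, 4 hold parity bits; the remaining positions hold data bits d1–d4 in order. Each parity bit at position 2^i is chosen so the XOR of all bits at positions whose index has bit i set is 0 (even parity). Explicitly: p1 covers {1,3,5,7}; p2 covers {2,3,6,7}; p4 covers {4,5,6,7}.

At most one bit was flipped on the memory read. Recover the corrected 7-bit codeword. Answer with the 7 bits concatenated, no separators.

s1 (pos 1,3,5,7): 0⊕1⊕1⊕0 = 0
s2 (pos 2,3,6,7): 1⊕1⊕1⊕0 = 1
s4 (pos 4,5,6,7): 1⊕1⊕1⊕0 = 1
Syndrome s4…s1 = 110 → error at position 6.
Flip position 6: 0111110 → 0111100

0111100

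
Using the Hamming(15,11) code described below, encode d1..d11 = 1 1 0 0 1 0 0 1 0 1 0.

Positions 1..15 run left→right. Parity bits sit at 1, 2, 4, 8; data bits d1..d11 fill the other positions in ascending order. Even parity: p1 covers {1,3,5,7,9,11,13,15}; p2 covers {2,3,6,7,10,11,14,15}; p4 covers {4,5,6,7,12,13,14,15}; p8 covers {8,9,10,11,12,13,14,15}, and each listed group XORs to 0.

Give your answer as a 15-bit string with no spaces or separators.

101110011001010

Place data at non-parity positions: p1 p2 1 p4 1 0 0 p8 1 0 0 1 0 1 0
p1 (pos 1,3,5,7,9,11,13,15): XOR of data positions = 1⊕1⊕0⊕1⊕0⊕0⊕0 = 1
p2 (pos 2,3,6,7,10,11,14,15): XOR of data positions = 1⊕0⊕0⊕0⊕0⊕1⊕0 = 0
p4 (pos 4,5,6,7,12,13,14,15): XOR of data positions = 1⊕0⊕0⊕1⊕0⊕1⊕0 = 1
p8 (pos 8,9,10,11,12,13,14,15): XOR of data positions = 1⊕0⊕0⊕1⊕0⊕1⊕0 = 1
Codeword: 101110011001010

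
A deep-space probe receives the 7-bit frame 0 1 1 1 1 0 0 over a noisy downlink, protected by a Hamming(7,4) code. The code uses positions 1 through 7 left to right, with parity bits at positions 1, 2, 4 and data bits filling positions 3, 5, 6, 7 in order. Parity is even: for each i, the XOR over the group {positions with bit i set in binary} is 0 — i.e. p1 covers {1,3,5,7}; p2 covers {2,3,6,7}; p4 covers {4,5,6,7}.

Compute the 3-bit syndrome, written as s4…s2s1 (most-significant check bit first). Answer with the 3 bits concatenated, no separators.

s1 (pos 1,3,5,7): 0⊕1⊕1⊕0 = 0
s2 (pos 2,3,6,7): 1⊕1⊕0⊕0 = 0
s4 (pos 4,5,6,7): 1⊕1⊕0⊕0 = 0
Syndrome s4…s1 = 000 → no error.

000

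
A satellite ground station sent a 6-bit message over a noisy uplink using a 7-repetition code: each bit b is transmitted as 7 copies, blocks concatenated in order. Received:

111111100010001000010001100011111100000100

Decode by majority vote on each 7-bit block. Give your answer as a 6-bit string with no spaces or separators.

Block 1 (1111111): 7 ones → 1
Block 2 (0001000): 1 one → 0
Block 3 (1000010): 2 ones → 0
Block 4 (0011000): 2 ones → 0
Block 5 (1111110): 6 ones → 1
Block 6 (0000100): 1 one → 0

100010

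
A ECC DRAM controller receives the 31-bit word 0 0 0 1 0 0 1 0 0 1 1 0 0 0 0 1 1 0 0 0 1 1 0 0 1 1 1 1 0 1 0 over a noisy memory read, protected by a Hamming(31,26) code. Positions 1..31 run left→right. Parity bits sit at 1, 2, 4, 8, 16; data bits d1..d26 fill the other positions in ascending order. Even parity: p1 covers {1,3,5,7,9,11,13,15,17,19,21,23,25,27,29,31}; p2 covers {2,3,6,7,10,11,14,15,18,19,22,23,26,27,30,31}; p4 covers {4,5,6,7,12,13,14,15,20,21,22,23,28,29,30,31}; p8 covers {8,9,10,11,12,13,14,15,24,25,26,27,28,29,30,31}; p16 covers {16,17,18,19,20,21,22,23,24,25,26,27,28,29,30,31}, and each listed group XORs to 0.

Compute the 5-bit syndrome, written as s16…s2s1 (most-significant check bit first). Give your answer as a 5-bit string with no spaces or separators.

s1 (pos 1,3,5,7,9,11,13,15,17,19,21,23,25,27,29,31): 0⊕0⊕0⊕1⊕0⊕1⊕0⊕0⊕1⊕0⊕1⊕0⊕1⊕1⊕0⊕0 = 0
s2 (pos 2,3,6,7,10,11,14,15,18,19,22,23,26,27,30,31): 0⊕0⊕0⊕1⊕1⊕1⊕0⊕0⊕0⊕0⊕1⊕0⊕1⊕1⊕1⊕0 = 1
s4 (pos 4,5,6,7,12,13,14,15,20,21,22,23,28,29,30,31): 1⊕0⊕0⊕1⊕0⊕0⊕0⊕0⊕0⊕1⊕1⊕0⊕1⊕0⊕1⊕0 = 0
s8 (pos 8,9,10,11,12,13,14,15,24,25,26,27,28,29,30,31): 0⊕0⊕1⊕1⊕0⊕0⊕0⊕0⊕0⊕1⊕1⊕1⊕1⊕0⊕1⊕0 = 1
s16 (pos 16,17,18,19,20,21,22,23,24,25,26,27,28,29,30,31): 1⊕1⊕0⊕0⊕0⊕1⊕1⊕0⊕0⊕1⊕1⊕1⊕1⊕0⊕1⊕0 = 1
Syndrome s16…s1 = 11010 → error at position 26.

11010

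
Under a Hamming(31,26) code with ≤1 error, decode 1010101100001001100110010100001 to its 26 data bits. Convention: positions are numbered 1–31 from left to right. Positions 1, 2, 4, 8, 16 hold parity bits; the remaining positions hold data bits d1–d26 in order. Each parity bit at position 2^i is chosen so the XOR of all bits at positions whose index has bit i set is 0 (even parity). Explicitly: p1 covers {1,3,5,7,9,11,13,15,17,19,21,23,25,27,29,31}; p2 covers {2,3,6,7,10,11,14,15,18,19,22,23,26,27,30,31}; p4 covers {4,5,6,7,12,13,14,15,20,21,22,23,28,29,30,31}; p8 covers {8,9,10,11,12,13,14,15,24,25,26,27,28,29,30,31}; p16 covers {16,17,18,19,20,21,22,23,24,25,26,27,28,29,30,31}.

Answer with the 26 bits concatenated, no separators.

11010000100100110000100001

s1 (pos 1,3,5,7,9,11,13,15,17,19,21,23,25,27,29,31): 1⊕1⊕1⊕1⊕0⊕0⊕1⊕0⊕1⊕0⊕1⊕0⊕0⊕0⊕0⊕1 = 0
s2 (pos 2,3,6,7,10,11,14,15,18,19,22,23,26,27,30,31): 0⊕1⊕0⊕1⊕0⊕0⊕0⊕0⊕0⊕0⊕0⊕0⊕1⊕0⊕0⊕1 = 0
s4 (pos 4,5,6,7,12,13,14,15,20,21,22,23,28,29,30,31): 0⊕1⊕0⊕1⊕0⊕1⊕0⊕0⊕1⊕1⊕0⊕0⊕0⊕0⊕0⊕1 = 0
s8 (pos 8,9,10,11,12,13,14,15,24,25,26,27,28,29,30,31): 1⊕0⊕0⊕0⊕0⊕1⊕0⊕0⊕1⊕0⊕1⊕0⊕0⊕0⊕0⊕1 = 1
s16 (pos 16,17,18,19,20,21,22,23,24,25,26,27,28,29,30,31): 1⊕1⊕0⊕0⊕1⊕1⊕0⊕0⊕1⊕0⊕1⊕0⊕0⊕0⊕0⊕1 = 1
Syndrome s16…s1 = 11000 → error at position 24.
Flip position 24: 1010101100001001100110010100001 → 1010101100001001100110000100001
Read data bits from positions 3,5,6,7,9,10,11,12,13,14,15,17,18,19,20,21,22,23,24,25,26,27,28,29,30,31: 11010000100100110000100001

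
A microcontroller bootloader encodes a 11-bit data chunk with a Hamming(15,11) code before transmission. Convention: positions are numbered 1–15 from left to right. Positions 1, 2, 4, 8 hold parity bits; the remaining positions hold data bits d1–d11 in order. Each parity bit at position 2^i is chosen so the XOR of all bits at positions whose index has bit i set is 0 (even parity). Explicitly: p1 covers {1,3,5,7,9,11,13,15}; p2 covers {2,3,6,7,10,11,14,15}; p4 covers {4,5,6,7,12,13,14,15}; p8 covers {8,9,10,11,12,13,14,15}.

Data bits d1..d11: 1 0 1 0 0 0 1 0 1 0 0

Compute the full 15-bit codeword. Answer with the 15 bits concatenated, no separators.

111001000010100

Place data at non-parity positions: p1 p2 1 p4 0 1 0 p8 0 0 1 0 1 0 0
p1 (pos 1,3,5,7,9,11,13,15): XOR of data positions = 1⊕0⊕0⊕0⊕1⊕1⊕0 = 1
p2 (pos 2,3,6,7,10,11,14,15): XOR of data positions = 1⊕1⊕0⊕0⊕1⊕0⊕0 = 1
p4 (pos 4,5,6,7,12,13,14,15): XOR of data positions = 0⊕1⊕0⊕0⊕1⊕0⊕0 = 0
p8 (pos 8,9,10,11,12,13,14,15): XOR of data positions = 0⊕0⊕1⊕0⊕1⊕0⊕0 = 0
Codeword: 111001000010100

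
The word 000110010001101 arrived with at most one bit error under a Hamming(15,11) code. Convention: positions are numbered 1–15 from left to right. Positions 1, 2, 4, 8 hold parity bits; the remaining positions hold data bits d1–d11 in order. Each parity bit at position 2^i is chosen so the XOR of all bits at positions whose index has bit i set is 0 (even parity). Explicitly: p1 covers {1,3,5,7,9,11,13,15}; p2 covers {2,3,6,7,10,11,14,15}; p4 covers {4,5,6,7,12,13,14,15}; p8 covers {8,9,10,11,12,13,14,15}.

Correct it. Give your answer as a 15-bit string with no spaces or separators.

s1 (pos 1,3,5,7,9,11,13,15): 0⊕0⊕1⊕0⊕0⊕0⊕1⊕1 = 1
s2 (pos 2,3,6,7,10,11,14,15): 0⊕0⊕0⊕0⊕0⊕0⊕0⊕1 = 1
s4 (pos 4,5,6,7,12,13,14,15): 1⊕1⊕0⊕0⊕1⊕1⊕0⊕1 = 1
s8 (pos 8,9,10,11,12,13,14,15): 1⊕0⊕0⊕0⊕1⊕1⊕0⊕1 = 0
Syndrome s8…s1 = 0111 → error at position 7.
Flip position 7: 000110010001101 → 000110110001101

000110110001101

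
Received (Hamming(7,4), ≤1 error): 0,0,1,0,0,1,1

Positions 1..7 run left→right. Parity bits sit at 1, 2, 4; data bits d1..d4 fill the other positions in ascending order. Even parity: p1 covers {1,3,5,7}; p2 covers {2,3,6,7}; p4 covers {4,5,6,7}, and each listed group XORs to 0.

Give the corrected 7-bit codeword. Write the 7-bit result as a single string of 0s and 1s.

s1 (pos 1,3,5,7): 0⊕1⊕0⊕1 = 0
s2 (pos 2,3,6,7): 0⊕1⊕1⊕1 = 1
s4 (pos 4,5,6,7): 0⊕0⊕1⊕1 = 0
Syndrome s4…s1 = 010 → error at position 2.
Flip position 2: 0010011 → 0110011

0110011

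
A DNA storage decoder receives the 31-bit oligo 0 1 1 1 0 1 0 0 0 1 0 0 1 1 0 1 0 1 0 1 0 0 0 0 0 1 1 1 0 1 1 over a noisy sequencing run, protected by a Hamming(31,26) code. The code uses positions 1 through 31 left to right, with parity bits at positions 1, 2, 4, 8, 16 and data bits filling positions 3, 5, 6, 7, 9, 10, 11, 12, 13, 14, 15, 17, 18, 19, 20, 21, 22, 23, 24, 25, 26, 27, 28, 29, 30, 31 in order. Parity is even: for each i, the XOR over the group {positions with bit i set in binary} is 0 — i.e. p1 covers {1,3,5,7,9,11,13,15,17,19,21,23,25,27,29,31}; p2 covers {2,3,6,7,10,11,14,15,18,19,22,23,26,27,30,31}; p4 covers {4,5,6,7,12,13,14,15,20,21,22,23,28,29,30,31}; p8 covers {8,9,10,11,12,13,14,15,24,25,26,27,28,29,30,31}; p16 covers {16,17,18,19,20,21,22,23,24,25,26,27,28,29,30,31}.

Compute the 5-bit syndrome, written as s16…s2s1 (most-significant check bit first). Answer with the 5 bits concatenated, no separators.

s1 (pos 1,3,5,7,9,11,13,15,17,19,21,23,25,27,29,31): 0⊕1⊕0⊕0⊕0⊕0⊕1⊕0⊕0⊕0⊕0⊕0⊕0⊕1⊕0⊕1 = 0
s2 (pos 2,3,6,7,10,11,14,15,18,19,22,23,26,27,30,31): 1⊕1⊕1⊕0⊕1⊕0⊕1⊕0⊕1⊕0⊕0⊕0⊕1⊕1⊕1⊕1 = 0
s4 (pos 4,5,6,7,12,13,14,15,20,21,22,23,28,29,30,31): 1⊕0⊕1⊕0⊕0⊕1⊕1⊕0⊕1⊕0⊕0⊕0⊕1⊕0⊕1⊕1 = 0
s8 (pos 8,9,10,11,12,13,14,15,24,25,26,27,28,29,30,31): 0⊕0⊕1⊕0⊕0⊕1⊕1⊕0⊕0⊕0⊕1⊕1⊕1⊕0⊕1⊕1 = 0
s16 (pos 16,17,18,19,20,21,22,23,24,25,26,27,28,29,30,31): 1⊕0⊕1⊕0⊕1⊕0⊕0⊕0⊕0⊕0⊕1⊕1⊕1⊕0⊕1⊕1 = 0
Syndrome s16…s1 = 00000 → no error.

00000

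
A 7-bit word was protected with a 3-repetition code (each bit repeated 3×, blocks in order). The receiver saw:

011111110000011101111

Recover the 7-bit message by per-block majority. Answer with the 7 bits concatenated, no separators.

Block 1 (011): 2 ones → 1
Block 2 (111): 3 ones → 1
Block 3 (110): 2 ones → 1
Block 4 (000): 0 ones → 0
Block 5 (011): 2 ones → 1
Block 6 (101): 2 ones → 1
Block 7 (111): 3 ones → 1

1110111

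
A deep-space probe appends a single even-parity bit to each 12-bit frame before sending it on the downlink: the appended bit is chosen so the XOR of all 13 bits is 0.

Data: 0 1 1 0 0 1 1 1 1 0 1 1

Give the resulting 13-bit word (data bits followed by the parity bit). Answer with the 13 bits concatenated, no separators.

XOR of the 12 data bits: 0⊕1⊕1⊕0⊕0⊕1⊕1⊕1⊕1⊕0⊕1⊕1 = 0
Parity bit = 0 (so all 13 bits XOR to 0).

0110011110110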